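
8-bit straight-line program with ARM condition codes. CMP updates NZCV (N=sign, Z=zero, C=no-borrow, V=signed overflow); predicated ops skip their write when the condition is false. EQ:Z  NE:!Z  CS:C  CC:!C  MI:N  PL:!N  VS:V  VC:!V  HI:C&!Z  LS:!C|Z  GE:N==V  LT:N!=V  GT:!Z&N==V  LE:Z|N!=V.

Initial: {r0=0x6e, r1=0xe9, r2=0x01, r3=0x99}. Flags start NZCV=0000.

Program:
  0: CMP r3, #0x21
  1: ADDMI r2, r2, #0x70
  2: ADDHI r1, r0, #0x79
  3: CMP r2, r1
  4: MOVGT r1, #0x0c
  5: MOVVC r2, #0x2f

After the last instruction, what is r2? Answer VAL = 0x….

[0] flags=0011 → (cmp)
[1] flags=0011 MI?F → skip
[2] flags=0011 HI?T → r1=0xe7
[3] flags=0000 → (cmp)
[4] flags=0000 GT?T → r1=0x0c
[5] flags=0000 VC?T → r2=0x2f

VAL = 0x2f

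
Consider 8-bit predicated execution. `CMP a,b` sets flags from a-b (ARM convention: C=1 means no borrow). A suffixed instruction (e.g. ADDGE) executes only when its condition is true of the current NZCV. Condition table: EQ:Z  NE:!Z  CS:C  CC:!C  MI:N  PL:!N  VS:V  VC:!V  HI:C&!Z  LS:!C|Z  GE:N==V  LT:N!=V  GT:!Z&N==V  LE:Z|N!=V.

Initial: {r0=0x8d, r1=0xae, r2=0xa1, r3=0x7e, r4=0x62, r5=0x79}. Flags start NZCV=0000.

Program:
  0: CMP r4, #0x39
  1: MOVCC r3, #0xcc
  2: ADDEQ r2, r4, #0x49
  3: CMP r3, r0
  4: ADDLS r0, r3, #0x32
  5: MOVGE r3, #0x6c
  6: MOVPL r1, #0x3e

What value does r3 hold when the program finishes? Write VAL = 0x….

[0] flags=0010 → (cmp)
[1] flags=0010 CC?F → skip
[2] flags=0010 EQ?F → skip
[3] flags=1001 → (cmp)
[4] flags=1001 LS?T → r0=0xb0
[5] flags=1001 GE?T → r3=0x6c
[6] flags=1001 PL?F → skip

VAL = 0x6c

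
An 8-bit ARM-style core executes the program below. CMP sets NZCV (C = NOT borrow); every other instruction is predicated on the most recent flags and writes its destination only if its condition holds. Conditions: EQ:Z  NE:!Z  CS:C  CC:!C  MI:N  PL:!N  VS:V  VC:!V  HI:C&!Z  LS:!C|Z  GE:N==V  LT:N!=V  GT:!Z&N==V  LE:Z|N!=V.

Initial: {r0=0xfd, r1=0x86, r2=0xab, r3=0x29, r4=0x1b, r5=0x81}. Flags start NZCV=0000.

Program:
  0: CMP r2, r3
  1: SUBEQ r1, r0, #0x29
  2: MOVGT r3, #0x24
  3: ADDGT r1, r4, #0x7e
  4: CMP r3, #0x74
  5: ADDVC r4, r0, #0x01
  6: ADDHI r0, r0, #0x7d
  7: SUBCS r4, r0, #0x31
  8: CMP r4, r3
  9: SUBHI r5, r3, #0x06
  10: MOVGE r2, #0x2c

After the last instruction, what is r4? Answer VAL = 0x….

0: ✓ CMP  NZCV=1010
1: · SUBEQ
2: · MOVGT
3: · ADDGT
4: ✓ CMP  NZCV=1000
5: ✓ ADDVC  r4←0xfe
6: · ADDHI
7: · SUBCS
8: ✓ CMP  NZCV=1010
9: ✓ SUBHI  r5←0x23
10: · MOVGE

VAL = 0xfe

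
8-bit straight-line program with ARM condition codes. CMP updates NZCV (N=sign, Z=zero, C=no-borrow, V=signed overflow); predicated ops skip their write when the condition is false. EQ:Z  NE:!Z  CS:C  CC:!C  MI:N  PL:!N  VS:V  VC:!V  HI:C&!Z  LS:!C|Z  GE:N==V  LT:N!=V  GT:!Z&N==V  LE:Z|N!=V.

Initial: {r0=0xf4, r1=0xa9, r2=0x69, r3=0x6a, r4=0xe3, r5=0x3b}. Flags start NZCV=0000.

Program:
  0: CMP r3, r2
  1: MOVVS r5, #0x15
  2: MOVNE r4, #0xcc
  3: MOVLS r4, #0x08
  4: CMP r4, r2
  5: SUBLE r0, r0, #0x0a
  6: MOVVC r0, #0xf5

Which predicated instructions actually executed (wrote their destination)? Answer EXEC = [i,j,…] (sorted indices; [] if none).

[0] flags=0010 → (cmp)
[1] flags=0010 VS?F → skip
[2] flags=0010 NE?T → r4=0xcc
[3] flags=0010 LS?F → skip
[4] flags=0011 → (cmp)
[5] flags=0011 LE?T → r0=0xea
[6] flags=0011 VC?F → skip

EXEC = [2,5]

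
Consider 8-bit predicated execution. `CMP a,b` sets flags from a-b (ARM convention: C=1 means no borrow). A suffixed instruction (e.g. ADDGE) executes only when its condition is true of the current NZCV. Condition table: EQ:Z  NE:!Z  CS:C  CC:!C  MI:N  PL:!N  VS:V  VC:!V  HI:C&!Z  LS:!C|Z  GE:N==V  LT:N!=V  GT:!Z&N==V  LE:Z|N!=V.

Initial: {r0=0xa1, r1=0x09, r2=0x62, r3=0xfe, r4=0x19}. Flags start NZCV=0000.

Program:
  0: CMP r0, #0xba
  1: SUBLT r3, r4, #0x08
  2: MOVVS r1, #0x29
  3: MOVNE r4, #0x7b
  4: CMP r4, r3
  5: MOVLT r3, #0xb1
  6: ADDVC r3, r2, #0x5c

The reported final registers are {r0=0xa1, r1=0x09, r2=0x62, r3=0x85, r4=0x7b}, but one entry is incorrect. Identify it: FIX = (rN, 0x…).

FIX = (r3, 0xbe)

0: ✓ CMP  NZCV=1000
1: ✓ SUBLT  r3←0x11
2: · MOVVS
3: ✓ MOVNE  r4←0x7b
4: ✓ CMP  NZCV=0010
5: · MOVLT
6: ✓ ADDVC  r3←0xbe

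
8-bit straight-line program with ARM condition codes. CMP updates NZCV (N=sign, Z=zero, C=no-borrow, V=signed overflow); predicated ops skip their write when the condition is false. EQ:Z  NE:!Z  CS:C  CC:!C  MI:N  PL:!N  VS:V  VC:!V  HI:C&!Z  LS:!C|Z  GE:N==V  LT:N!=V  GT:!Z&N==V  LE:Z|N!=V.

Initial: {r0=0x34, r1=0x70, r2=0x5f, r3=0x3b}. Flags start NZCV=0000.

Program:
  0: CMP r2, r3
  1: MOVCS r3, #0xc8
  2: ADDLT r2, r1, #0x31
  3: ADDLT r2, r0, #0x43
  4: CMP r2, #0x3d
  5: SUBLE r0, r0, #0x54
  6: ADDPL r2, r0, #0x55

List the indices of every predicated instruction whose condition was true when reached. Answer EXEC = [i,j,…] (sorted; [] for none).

[0] flags=0010 → (cmp)
[1] flags=0010 CS?T → r3=0xc8
[2] flags=0010 LT?F → skip
[3] flags=0010 LT?F → skip
[4] flags=0010 → (cmp)
[5] flags=0010 LE?F → skip
[6] flags=0010 PL?T → r2=0x89

EXEC = [1,6]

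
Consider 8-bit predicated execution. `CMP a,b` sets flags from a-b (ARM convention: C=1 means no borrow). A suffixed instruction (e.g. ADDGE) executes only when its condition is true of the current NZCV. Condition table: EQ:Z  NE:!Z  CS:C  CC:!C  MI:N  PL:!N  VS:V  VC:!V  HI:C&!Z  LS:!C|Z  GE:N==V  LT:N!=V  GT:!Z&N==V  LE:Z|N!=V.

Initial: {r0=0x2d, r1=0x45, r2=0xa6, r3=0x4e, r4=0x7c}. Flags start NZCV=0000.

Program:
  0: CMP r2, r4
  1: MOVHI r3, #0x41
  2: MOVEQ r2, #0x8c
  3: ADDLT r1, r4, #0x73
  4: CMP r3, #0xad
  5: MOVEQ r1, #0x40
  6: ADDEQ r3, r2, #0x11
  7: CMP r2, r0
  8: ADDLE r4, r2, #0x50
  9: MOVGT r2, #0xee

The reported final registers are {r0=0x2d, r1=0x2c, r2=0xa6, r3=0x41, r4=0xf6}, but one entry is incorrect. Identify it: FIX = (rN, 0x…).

FIX = (r1, 0xef)

[0] flags=0011 → (cmp)
[1] flags=0011 HI?T → r3=0x41
[2] flags=0011 EQ?F → skip
[3] flags=0011 LT?T → r1=0xef
[4] flags=1001 → (cmp)
[5] flags=1001 EQ?F → skip
[6] flags=1001 EQ?F → skip
[7] flags=0011 → (cmp)
[8] flags=0011 LE?T → r4=0xf6
[9] flags=0011 GT?F → skip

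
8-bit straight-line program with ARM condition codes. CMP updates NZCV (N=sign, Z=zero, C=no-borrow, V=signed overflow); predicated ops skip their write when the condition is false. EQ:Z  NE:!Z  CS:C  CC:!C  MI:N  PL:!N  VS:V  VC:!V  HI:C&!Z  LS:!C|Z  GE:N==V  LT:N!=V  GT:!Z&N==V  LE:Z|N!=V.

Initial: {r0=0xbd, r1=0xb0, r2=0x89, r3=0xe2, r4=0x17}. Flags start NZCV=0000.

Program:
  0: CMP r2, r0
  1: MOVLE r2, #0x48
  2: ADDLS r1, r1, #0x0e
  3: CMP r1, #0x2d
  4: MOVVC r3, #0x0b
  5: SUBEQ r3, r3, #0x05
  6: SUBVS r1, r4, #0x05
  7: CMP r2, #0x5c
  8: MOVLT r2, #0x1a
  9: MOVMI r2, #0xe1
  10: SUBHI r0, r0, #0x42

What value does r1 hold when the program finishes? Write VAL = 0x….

VAL = 0xbe

0: ✓ CMP  NZCV=1000
1: ✓ MOVLE  r2←0x48
2: ✓ ADDLS  r1←0xbe
3: ✓ CMP  NZCV=1010
4: ✓ MOVVC  r3←0x0b
5: · SUBEQ
6: · SUBVS
7: ✓ CMP  NZCV=1000
8: ✓ MOVLT  r2←0x1a
9: ✓ MOVMI  r2←0xe1
10: · SUBHI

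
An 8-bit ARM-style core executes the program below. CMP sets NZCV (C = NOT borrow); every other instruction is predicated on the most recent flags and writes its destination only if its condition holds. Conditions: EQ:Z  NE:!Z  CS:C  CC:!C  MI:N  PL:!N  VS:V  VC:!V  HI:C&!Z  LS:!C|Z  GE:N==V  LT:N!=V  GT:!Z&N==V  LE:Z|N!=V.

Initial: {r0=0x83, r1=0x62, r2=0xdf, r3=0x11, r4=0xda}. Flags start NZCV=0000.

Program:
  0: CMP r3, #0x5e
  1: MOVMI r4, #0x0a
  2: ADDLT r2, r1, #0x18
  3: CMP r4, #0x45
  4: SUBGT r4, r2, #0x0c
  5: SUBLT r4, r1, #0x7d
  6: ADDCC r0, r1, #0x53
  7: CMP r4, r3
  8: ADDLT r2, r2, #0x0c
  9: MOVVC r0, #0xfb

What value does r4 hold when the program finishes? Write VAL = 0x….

VAL = 0xe5

0: ✓ CMP  NZCV=1000
1: ✓ MOVMI  r4←0x0a
2: ✓ ADDLT  r2←0x7a
3: ✓ CMP  NZCV=1000
4: · SUBGT
5: ✓ SUBLT  r4←0xe5
6: ✓ ADDCC  r0←0xb5
7: ✓ CMP  NZCV=1010
8: ✓ ADDLT  r2←0x86
9: ✓ MOVVC  r0←0xfb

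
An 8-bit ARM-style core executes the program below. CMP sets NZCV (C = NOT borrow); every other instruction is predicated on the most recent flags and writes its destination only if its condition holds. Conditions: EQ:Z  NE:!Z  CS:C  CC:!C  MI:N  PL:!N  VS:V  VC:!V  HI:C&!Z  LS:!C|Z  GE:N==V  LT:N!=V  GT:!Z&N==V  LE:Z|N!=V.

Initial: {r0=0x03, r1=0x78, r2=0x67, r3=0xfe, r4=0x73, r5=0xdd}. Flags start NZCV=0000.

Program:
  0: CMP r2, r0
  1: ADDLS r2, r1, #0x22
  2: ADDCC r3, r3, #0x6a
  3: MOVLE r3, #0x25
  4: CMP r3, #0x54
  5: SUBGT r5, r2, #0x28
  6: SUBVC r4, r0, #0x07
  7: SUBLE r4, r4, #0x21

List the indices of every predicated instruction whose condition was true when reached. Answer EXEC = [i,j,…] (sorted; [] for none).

0: ✓ CMP  NZCV=0010
1: · ADDLS
2: · ADDCC
3: · MOVLE
4: ✓ CMP  NZCV=1010
5: · SUBGT
6: ✓ SUBVC  r4←0xfc
7: ✓ SUBLE  r4←0xdb

EXEC = [6,7]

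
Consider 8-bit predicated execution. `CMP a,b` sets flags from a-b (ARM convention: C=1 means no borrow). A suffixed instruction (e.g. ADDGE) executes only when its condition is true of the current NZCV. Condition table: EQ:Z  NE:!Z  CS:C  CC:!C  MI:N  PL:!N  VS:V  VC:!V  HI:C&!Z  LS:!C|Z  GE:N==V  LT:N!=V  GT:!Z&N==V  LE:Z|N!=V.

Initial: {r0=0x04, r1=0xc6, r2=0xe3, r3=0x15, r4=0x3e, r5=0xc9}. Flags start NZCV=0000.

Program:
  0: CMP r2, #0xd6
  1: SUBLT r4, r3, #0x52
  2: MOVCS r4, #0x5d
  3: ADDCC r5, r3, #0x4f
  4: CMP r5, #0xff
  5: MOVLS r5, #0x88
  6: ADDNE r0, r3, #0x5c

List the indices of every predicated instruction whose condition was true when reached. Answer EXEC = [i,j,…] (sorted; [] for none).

[0] flags=0010 → (cmp)
[1] flags=0010 LT?F → skip
[2] flags=0010 CS?T → r4=0x5d
[3] flags=0010 CC?F → skip
[4] flags=1000 → (cmp)
[5] flags=1000 LS?T → r5=0x88
[6] flags=1000 NE?T → r0=0x71

EXEC = [2,5,6]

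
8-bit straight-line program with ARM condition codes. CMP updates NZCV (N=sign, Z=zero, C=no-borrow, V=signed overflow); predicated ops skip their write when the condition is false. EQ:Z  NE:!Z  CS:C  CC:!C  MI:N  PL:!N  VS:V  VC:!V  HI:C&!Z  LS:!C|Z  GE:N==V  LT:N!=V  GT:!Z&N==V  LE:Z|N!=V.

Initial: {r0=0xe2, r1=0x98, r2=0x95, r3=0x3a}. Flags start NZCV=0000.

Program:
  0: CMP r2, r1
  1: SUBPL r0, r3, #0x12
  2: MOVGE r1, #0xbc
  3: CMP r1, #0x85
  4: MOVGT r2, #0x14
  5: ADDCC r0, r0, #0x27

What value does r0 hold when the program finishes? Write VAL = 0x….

VAL = 0xe2

0: ✓ CMP  NZCV=1000
1: · SUBPL
2: · MOVGE
3: ✓ CMP  NZCV=0010
4: ✓ MOVGT  r2←0x14
5: · ADDCC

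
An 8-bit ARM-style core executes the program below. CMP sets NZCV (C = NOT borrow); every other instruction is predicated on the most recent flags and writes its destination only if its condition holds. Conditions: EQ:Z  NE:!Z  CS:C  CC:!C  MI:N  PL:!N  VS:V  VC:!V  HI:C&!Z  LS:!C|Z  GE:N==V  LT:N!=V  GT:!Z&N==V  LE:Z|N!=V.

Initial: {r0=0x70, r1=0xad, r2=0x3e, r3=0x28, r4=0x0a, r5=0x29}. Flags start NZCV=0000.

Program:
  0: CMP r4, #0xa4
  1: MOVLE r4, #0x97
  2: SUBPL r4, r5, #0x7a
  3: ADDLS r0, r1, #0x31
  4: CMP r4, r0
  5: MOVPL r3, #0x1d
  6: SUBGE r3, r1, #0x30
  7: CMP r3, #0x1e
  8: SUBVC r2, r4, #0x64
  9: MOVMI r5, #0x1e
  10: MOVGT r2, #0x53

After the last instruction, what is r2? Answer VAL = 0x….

VAL = 0x53

0: ✓ CMP  NZCV=0000
1: · MOVLE
2: ✓ SUBPL  r4←0xaf
3: ✓ ADDLS  r0←0xde
4: ✓ CMP  NZCV=1000
5: · MOVPL
6: · SUBGE
7: ✓ CMP  NZCV=0010
8: ✓ SUBVC  r2←0x4b
9: · MOVMI
10: ✓ MOVGT  r2←0x53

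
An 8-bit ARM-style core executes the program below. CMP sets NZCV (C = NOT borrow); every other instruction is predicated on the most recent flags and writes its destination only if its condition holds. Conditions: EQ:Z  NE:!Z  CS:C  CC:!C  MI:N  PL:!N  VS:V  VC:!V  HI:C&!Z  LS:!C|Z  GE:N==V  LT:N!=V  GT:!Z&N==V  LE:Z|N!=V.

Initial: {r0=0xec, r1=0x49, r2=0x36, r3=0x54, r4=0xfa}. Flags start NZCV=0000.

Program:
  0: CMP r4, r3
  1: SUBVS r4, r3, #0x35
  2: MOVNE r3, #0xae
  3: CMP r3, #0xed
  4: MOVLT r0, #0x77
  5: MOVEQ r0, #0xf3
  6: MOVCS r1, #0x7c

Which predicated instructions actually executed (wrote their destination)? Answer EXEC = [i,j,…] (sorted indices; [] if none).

[0] flags=1010 → (cmp)
[1] flags=1010 VS?F → skip
[2] flags=1010 NE?T → r3=0xae
[3] flags=1000 → (cmp)
[4] flags=1000 LT?T → r0=0x77
[5] flags=1000 EQ?F → skip
[6] flags=1000 CS?F → skip

EXEC = [2,4]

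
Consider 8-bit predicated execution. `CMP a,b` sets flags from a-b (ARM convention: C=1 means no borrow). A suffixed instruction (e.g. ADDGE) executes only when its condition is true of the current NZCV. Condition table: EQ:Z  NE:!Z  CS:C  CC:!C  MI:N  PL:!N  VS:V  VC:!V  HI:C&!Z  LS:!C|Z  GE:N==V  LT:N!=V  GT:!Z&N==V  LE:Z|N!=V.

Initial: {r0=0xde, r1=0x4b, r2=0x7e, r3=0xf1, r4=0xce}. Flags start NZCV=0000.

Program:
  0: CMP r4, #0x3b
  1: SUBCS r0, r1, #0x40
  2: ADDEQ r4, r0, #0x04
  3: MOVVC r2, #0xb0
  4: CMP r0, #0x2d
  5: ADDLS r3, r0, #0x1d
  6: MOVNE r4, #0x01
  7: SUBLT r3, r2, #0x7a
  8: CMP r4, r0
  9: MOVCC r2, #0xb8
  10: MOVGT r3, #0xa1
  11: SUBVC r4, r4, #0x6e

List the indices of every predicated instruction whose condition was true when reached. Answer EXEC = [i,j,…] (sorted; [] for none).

[0] flags=1010 → (cmp)
[1] flags=1010 CS?T → r0=0x0b
[2] flags=1010 EQ?F → skip
[3] flags=1010 VC?T → r2=0xb0
[4] flags=1000 → (cmp)
[5] flags=1000 LS?T → r3=0x28
[6] flags=1000 NE?T → r4=0x01
[7] flags=1000 LT?T → r3=0x36
[8] flags=1000 → (cmp)
[9] flags=1000 CC?T → r2=0xb8
[10] flags=1000 GT?F → skip
[11] flags=1000 VC?T → r4=0x93

EXEC = [1,3,5,6,7,9,11]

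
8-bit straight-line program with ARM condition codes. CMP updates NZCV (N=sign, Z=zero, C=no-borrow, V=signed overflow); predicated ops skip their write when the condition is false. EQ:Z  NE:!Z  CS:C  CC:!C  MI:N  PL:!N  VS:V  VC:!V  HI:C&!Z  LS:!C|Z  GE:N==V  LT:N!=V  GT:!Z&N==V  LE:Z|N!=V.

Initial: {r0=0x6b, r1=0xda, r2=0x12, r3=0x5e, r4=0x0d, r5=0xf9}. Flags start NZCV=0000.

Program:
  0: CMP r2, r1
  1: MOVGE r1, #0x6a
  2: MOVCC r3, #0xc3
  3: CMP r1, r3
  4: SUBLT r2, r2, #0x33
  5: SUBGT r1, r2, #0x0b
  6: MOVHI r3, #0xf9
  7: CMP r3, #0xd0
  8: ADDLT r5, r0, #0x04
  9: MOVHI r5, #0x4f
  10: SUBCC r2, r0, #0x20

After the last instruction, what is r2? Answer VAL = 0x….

[0] flags=0000 → (cmp)
[1] flags=0000 GE?T → r1=0x6a
[2] flags=0000 CC?T → r3=0xc3
[3] flags=1001 → (cmp)
[4] flags=1001 LT?F → skip
[5] flags=1001 GT?T → r1=0x07
[6] flags=1001 HI?F → skip
[7] flags=1000 → (cmp)
[8] flags=1000 LT?T → r5=0x6f
[9] flags=1000 HI?F → skip
[10] flags=1000 CC?T → r2=0x4b

VAL = 0x4b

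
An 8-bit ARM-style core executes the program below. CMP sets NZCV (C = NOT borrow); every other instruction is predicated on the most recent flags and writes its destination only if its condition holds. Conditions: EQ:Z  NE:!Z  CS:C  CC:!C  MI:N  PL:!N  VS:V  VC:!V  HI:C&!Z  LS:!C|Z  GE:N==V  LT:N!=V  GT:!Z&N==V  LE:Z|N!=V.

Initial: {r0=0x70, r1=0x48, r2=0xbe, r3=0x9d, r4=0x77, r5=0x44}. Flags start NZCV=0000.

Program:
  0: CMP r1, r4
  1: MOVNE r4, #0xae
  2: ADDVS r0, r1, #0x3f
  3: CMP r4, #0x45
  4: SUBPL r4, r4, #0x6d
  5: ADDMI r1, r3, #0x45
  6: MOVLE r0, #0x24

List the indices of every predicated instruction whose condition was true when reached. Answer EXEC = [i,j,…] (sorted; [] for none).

[0] flags=1000 → (cmp)
[1] flags=1000 NE?T → r4=0xae
[2] flags=1000 VS?F → skip
[3] flags=0011 → (cmp)
[4] flags=0011 PL?T → r4=0x41
[5] flags=0011 MI?F → skip
[6] flags=0011 LE?T → r0=0x24

EXEC = [1,4,6]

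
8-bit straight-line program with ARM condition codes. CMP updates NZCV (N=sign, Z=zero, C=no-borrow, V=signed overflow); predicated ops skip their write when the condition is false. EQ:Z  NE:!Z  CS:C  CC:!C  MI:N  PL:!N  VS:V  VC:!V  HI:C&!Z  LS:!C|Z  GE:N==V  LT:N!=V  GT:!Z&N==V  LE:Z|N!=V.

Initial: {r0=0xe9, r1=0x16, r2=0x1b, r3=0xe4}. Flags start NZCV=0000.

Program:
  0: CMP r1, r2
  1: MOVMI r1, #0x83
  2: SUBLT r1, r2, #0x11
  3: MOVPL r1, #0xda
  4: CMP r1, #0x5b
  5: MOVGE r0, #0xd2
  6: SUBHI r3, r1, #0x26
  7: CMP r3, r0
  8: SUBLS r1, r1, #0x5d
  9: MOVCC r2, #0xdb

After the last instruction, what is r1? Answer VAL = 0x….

0: ✓ CMP  NZCV=1000
1: ✓ MOVMI  r1←0x83
2: ✓ SUBLT  r1←0x0a
3: · MOVPL
4: ✓ CMP  NZCV=1000
5: · MOVGE
6: · SUBHI
7: ✓ CMP  NZCV=1000
8: ✓ SUBLS  r1←0xad
9: ✓ MOVCC  r2←0xdb

VAL = 0xad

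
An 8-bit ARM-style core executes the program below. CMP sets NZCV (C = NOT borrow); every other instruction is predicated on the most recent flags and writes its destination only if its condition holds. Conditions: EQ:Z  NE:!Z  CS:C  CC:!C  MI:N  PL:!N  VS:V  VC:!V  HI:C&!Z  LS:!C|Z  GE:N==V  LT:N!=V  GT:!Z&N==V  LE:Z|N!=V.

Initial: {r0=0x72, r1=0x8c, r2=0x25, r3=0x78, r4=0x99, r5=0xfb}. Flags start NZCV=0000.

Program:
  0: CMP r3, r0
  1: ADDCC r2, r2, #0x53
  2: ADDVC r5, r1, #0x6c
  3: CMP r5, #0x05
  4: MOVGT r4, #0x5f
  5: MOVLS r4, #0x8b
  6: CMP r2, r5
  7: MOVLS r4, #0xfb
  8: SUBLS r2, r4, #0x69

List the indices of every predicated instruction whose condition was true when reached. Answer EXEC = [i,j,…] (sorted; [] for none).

EXEC = [2,7,8]

0: ✓ CMP  NZCV=0010
1: · ADDCC
2: ✓ ADDVC  r5←0xf8
3: ✓ CMP  NZCV=1010
4: · MOVGT
5: · MOVLS
6: ✓ CMP  NZCV=0000
7: ✓ MOVLS  r4←0xfb
8: ✓ SUBLS  r2←0x92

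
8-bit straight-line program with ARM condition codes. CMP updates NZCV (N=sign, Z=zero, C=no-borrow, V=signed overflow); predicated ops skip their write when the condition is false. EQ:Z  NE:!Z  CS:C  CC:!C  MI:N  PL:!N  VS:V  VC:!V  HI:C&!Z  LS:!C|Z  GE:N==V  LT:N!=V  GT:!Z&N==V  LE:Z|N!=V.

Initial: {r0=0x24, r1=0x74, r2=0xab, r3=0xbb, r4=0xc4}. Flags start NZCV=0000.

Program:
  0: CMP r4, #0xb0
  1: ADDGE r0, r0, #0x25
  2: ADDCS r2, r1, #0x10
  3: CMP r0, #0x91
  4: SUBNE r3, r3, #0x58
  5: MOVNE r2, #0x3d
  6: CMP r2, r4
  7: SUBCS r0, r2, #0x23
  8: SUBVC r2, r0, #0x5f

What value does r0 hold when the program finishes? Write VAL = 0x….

[0] flags=0010 → (cmp)
[1] flags=0010 GE?T → r0=0x49
[2] flags=0010 CS?T → r2=0x84
[3] flags=1001 → (cmp)
[4] flags=1001 NE?T → r3=0x63
[5] flags=1001 NE?T → r2=0x3d
[6] flags=0000 → (cmp)
[7] flags=0000 CS?F → skip
[8] flags=0000 VC?T → r2=0xea

VAL = 0x49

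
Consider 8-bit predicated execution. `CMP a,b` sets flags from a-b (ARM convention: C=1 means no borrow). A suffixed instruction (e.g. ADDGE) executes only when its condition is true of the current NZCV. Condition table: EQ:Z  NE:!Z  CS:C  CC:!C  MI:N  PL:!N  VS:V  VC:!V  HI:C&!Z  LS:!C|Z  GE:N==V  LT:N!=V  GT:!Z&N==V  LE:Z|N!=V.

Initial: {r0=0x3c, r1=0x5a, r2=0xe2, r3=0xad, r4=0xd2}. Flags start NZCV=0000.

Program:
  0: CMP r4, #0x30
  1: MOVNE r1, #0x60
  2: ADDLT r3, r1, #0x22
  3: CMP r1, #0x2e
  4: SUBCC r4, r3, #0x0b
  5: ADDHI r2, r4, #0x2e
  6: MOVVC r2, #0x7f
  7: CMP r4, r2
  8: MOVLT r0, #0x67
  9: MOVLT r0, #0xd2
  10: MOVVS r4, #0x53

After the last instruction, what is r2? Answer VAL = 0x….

VAL = 0x7f

[0] flags=1010 → (cmp)
[1] flags=1010 NE?T → r1=0x60
[2] flags=1010 LT?T → r3=0x82
[3] flags=0010 → (cmp)
[4] flags=0010 CC?F → skip
[5] flags=0010 HI?T → r2=0x00
[6] flags=0010 VC?T → r2=0x7f
[7] flags=0011 → (cmp)
[8] flags=0011 LT?T → r0=0x67
[9] flags=0011 LT?T → r0=0xd2
[10] flags=0011 VS?T → r4=0x53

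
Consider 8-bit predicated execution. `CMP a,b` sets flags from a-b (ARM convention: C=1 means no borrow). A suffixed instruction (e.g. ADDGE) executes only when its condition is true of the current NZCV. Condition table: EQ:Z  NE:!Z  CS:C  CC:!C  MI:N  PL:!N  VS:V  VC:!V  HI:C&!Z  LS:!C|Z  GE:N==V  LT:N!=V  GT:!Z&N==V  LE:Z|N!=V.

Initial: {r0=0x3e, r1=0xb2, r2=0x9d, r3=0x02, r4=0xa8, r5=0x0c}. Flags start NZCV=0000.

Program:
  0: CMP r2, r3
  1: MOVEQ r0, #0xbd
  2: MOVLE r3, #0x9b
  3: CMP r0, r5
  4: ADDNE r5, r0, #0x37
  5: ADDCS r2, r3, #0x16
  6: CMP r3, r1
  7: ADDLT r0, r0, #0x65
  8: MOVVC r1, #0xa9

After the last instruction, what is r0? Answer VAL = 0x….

[0] flags=1010 → (cmp)
[1] flags=1010 EQ?F → skip
[2] flags=1010 LE?T → r3=0x9b
[3] flags=0010 → (cmp)
[4] flags=0010 NE?T → r5=0x75
[5] flags=0010 CS?T → r2=0xb1
[6] flags=1000 → (cmp)
[7] flags=1000 LT?T → r0=0xa3
[8] flags=1000 VC?T → r1=0xa9

VAL = 0xa3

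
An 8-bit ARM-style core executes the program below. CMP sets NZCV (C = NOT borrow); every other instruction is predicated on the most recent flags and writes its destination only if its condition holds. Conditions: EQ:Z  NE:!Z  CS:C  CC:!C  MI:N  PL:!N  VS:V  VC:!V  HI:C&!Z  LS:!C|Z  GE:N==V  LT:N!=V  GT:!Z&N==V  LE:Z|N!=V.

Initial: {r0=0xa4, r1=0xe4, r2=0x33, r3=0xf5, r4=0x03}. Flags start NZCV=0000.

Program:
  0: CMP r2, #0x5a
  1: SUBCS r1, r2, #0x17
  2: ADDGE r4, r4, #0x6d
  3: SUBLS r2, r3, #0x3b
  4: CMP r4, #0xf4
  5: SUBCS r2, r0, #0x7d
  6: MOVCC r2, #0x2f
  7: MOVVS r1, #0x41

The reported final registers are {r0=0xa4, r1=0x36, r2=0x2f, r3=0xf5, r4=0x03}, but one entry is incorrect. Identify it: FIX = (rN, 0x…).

[0] flags=1000 → (cmp)
[1] flags=1000 CS?F → skip
[2] flags=1000 GE?F → skip
[3] flags=1000 LS?T → r2=0xba
[4] flags=0000 → (cmp)
[5] flags=0000 CS?F → skip
[6] flags=0000 CC?T → r2=0x2f
[7] flags=0000 VS?F → skip

FIX = (r1, 0xe4)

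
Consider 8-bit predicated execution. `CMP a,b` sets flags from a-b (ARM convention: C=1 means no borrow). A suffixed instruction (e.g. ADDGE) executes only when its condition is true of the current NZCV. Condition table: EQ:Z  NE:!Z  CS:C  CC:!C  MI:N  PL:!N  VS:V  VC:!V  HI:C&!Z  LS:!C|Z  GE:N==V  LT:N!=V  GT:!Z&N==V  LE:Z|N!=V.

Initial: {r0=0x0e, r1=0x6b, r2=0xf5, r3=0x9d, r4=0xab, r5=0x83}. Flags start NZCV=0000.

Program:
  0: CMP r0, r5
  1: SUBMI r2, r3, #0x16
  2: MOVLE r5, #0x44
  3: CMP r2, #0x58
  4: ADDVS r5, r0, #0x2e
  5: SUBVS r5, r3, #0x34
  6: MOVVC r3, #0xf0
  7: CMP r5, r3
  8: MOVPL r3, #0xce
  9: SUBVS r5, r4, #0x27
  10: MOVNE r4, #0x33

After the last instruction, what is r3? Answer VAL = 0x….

VAL = 0x9d

[0] flags=1001 → (cmp)
[1] flags=1001 MI?T → r2=0x87
[2] flags=1001 LE?F → skip
[3] flags=0011 → (cmp)
[4] flags=0011 VS?T → r5=0x3c
[5] flags=0011 VS?T → r5=0x69
[6] flags=0011 VC?F → skip
[7] flags=1001 → (cmp)
[8] flags=1001 PL?F → skip
[9] flags=1001 VS?T → r5=0x84
[10] flags=1001 NE?T → r4=0x33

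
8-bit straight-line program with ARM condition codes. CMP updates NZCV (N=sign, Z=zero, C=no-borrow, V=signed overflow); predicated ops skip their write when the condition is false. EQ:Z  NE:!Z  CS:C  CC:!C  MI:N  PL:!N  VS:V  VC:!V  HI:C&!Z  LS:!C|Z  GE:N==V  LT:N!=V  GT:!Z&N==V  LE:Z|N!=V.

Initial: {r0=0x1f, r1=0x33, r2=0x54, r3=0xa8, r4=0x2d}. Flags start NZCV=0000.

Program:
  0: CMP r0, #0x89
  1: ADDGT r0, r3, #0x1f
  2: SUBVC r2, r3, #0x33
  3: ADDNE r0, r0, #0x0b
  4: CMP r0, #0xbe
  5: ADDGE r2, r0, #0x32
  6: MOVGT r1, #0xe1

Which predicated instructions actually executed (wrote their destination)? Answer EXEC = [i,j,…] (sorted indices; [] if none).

0: ✓ CMP  NZCV=1001
1: ✓ ADDGT  r0←0xc7
2: · SUBVC
3: ✓ ADDNE  r0←0xd2
4: ✓ CMP  NZCV=0010
5: ✓ ADDGE  r2←0x04
6: ✓ MOVGT  r1←0xe1

EXEC = [1,3,5,6]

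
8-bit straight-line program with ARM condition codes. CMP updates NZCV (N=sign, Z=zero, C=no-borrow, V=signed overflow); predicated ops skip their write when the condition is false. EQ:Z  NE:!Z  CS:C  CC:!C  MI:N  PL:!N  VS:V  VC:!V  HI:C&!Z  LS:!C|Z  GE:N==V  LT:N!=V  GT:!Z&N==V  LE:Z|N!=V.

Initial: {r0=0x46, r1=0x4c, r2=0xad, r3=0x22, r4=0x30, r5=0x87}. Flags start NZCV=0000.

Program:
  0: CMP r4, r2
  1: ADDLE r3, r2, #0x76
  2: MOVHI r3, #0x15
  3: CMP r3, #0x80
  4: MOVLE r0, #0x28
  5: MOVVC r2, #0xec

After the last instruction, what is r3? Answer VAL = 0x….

0: ✓ CMP  NZCV=1001
1: · ADDLE
2: · MOVHI
3: ✓ CMP  NZCV=1001
4: · MOVLE
5: · MOVVC

VAL = 0x22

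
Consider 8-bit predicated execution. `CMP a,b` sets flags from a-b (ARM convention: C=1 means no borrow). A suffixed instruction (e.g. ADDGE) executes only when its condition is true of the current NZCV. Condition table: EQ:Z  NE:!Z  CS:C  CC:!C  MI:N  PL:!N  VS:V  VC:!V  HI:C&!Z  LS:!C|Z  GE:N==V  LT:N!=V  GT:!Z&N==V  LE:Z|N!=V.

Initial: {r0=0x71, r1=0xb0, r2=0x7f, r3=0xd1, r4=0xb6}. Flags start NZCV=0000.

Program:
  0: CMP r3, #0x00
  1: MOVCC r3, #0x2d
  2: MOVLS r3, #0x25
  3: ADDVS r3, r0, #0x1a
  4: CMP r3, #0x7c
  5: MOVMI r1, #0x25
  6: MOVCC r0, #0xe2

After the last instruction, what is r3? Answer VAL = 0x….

VAL = 0xd1

[0] flags=1010 → (cmp)
[1] flags=1010 CC?F → skip
[2] flags=1010 LS?F → skip
[3] flags=1010 VS?F → skip
[4] flags=0011 → (cmp)
[5] flags=0011 MI?F → skip
[6] flags=0011 CC?F → skip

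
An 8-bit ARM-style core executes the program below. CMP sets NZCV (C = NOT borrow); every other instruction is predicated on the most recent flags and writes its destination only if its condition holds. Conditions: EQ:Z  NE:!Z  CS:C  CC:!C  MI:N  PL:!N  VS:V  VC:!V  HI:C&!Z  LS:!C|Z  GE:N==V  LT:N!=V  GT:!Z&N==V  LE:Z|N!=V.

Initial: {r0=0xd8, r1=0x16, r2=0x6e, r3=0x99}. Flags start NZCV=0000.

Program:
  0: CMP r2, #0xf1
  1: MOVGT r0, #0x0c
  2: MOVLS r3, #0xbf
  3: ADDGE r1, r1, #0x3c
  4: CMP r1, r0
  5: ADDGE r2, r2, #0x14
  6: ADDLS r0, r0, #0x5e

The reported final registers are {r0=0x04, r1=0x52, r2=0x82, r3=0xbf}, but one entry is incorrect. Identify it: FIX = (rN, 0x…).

FIX = (r0, 0x0c)

0: ✓ CMP  NZCV=0000
1: ✓ MOVGT  r0←0x0c
2: ✓ MOVLS  r3←0xbf
3: ✓ ADDGE  r1←0x52
4: ✓ CMP  NZCV=0010
5: ✓ ADDGE  r2←0x82
6: · ADDLS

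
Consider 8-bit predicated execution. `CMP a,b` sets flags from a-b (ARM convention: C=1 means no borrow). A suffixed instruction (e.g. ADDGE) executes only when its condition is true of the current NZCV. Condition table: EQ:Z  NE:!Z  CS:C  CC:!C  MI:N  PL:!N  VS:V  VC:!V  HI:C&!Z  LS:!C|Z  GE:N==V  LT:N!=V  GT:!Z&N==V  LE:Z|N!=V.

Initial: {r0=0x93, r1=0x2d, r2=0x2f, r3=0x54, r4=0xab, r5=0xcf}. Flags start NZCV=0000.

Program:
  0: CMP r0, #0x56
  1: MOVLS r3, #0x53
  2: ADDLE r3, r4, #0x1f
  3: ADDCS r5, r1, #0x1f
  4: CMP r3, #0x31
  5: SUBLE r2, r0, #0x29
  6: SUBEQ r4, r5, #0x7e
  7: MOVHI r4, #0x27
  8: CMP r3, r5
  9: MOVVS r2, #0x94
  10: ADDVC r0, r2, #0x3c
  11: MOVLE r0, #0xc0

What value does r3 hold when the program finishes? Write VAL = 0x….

VAL = 0xca

[0] flags=0011 → (cmp)
[1] flags=0011 LS?F → skip
[2] flags=0011 LE?T → r3=0xca
[3] flags=0011 CS?T → r5=0x4c
[4] flags=1010 → (cmp)
[5] flags=1010 LE?T → r2=0x6a
[6] flags=1010 EQ?F → skip
[7] flags=1010 HI?T → r4=0x27
[8] flags=0011 → (cmp)
[9] flags=0011 VS?T → r2=0x94
[10] flags=0011 VC?F → skip
[11] flags=0011 LE?T → r0=0xc0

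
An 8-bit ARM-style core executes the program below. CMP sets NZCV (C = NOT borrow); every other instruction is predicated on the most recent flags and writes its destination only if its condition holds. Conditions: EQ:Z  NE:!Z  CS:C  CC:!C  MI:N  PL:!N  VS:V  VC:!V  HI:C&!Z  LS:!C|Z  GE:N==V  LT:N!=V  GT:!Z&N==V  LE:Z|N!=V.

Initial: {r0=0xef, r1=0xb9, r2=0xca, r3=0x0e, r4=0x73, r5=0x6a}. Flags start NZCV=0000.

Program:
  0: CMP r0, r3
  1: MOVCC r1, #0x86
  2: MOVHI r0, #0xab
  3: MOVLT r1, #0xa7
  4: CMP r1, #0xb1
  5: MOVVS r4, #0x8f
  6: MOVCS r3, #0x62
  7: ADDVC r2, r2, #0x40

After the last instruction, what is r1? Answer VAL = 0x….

[0] flags=1010 → (cmp)
[1] flags=1010 CC?F → skip
[2] flags=1010 HI?T → r0=0xab
[3] flags=1010 LT?T → r1=0xa7
[4] flags=1000 → (cmp)
[5] flags=1000 VS?F → skip
[6] flags=1000 CS?F → skip
[7] flags=1000 VC?T → r2=0x0a

VAL = 0xa7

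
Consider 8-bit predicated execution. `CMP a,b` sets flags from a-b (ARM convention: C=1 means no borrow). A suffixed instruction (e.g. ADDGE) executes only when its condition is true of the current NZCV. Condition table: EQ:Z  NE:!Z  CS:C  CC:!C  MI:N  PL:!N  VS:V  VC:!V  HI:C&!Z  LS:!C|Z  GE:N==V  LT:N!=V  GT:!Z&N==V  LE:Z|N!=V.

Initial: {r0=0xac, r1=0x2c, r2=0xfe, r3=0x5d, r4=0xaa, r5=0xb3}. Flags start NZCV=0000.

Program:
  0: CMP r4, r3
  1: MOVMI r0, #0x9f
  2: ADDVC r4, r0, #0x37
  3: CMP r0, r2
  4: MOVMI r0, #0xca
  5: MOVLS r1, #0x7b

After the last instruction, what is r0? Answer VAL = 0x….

VAL = 0xca

0: ✓ CMP  NZCV=0011
1: · MOVMI
2: · ADDVC
3: ✓ CMP  NZCV=1000
4: ✓ MOVMI  r0←0xca
5: ✓ MOVLS  r1←0x7b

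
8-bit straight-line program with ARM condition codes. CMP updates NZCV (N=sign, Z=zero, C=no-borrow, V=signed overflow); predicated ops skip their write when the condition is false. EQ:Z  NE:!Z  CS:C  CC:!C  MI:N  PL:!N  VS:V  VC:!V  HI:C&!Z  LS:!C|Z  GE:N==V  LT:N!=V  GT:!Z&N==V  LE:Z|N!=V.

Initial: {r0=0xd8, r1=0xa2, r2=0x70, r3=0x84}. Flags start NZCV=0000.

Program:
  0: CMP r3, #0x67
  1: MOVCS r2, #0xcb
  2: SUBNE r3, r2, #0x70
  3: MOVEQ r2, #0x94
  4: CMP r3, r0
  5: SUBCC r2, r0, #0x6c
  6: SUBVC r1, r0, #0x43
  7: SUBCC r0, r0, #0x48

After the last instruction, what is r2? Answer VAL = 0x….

0: ✓ CMP  NZCV=0011
1: ✓ MOVCS  r2←0xcb
2: ✓ SUBNE  r3←0x5b
3: · MOVEQ
4: ✓ CMP  NZCV=1001
5: ✓ SUBCC  r2←0x6c
6: · SUBVC
7: ✓ SUBCC  r0←0x90

VAL = 0x6c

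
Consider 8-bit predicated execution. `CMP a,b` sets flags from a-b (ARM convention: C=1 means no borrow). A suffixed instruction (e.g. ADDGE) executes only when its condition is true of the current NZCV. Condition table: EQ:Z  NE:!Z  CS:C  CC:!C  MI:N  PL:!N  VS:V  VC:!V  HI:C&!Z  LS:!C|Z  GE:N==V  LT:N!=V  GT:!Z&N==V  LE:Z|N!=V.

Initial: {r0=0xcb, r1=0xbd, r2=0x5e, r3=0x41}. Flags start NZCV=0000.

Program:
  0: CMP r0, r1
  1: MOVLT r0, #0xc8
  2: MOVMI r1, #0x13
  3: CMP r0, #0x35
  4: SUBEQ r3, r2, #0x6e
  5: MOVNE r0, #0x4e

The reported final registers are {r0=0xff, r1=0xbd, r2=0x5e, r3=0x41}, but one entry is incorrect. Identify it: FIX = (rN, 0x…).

FIX = (r0, 0x4e)

0: ✓ CMP  NZCV=0010
1: · MOVLT
2: · MOVMI
3: ✓ CMP  NZCV=1010
4: · SUBEQ
5: ✓ MOVNE  r0←0x4e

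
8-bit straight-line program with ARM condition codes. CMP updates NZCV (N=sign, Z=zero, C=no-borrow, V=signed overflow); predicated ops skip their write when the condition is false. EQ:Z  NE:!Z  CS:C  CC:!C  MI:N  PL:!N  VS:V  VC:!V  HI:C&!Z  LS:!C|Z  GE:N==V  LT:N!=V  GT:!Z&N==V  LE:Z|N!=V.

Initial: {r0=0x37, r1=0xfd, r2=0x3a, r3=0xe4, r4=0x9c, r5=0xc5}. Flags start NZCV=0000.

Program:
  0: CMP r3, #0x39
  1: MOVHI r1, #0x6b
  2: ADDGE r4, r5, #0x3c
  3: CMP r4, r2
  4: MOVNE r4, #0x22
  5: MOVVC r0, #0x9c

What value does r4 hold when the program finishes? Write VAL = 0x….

[0] flags=1010 → (cmp)
[1] flags=1010 HI?T → r1=0x6b
[2] flags=1010 GE?F → skip
[3] flags=0011 → (cmp)
[4] flags=0011 NE?T → r4=0x22
[5] flags=0011 VC?F → skip

VAL = 0x22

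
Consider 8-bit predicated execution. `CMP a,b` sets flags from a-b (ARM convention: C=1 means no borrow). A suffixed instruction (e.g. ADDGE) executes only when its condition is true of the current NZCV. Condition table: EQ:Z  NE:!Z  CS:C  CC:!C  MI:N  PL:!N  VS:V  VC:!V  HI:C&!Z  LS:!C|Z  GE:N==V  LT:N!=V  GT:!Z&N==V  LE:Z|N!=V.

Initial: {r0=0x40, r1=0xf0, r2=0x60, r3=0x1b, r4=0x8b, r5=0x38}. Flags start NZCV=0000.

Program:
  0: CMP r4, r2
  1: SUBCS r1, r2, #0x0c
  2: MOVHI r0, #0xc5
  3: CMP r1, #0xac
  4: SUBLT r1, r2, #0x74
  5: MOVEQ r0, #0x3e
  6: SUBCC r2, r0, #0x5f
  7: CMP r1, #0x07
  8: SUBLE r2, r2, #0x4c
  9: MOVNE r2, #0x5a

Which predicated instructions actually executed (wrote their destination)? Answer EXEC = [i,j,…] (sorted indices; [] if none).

0: ✓ CMP  NZCV=0011
1: ✓ SUBCS  r1←0x54
2: ✓ MOVHI  r0←0xc5
3: ✓ CMP  NZCV=1001
4: · SUBLT
5: · MOVEQ
6: ✓ SUBCC  r2←0x66
7: ✓ CMP  NZCV=0010
8: · SUBLE
9: ✓ MOVNE  r2←0x5a

EXEC = [1,2,6,9]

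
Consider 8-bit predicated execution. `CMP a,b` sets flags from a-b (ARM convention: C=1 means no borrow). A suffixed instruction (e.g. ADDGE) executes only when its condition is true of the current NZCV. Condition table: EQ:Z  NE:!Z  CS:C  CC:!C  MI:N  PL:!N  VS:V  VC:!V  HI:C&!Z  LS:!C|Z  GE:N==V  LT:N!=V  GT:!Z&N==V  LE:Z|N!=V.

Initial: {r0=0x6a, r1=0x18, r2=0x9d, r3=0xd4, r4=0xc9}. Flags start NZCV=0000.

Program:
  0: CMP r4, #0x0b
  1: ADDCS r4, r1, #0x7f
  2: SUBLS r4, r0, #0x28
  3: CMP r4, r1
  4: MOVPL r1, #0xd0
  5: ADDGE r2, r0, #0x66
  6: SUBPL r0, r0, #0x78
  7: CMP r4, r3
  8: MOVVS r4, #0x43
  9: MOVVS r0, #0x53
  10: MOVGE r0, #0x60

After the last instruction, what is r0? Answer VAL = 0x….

VAL = 0xf2

[0] flags=1010 → (cmp)
[1] flags=1010 CS?T → r4=0x97
[2] flags=1010 LS?F → skip
[3] flags=0011 → (cmp)
[4] flags=0011 PL?T → r1=0xd0
[5] flags=0011 GE?F → skip
[6] flags=0011 PL?T → r0=0xf2
[7] flags=1000 → (cmp)
[8] flags=1000 VS?F → skip
[9] flags=1000 VS?F → skip
[10] flags=1000 GE?F → skip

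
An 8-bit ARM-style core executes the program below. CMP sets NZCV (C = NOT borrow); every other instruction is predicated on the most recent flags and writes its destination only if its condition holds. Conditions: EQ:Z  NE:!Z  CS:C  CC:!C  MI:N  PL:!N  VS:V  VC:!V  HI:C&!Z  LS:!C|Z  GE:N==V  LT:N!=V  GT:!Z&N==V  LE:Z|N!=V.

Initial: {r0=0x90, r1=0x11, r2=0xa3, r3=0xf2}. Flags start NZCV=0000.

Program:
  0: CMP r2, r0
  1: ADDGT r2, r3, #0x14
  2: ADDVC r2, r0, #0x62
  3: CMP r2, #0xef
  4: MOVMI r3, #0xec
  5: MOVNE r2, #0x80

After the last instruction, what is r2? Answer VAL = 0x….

0: ✓ CMP  NZCV=0010
1: ✓ ADDGT  r2←0x06
2: ✓ ADDVC  r2←0xf2
3: ✓ CMP  NZCV=0010
4: · MOVMI
5: ✓ MOVNE  r2←0x80

VAL = 0x80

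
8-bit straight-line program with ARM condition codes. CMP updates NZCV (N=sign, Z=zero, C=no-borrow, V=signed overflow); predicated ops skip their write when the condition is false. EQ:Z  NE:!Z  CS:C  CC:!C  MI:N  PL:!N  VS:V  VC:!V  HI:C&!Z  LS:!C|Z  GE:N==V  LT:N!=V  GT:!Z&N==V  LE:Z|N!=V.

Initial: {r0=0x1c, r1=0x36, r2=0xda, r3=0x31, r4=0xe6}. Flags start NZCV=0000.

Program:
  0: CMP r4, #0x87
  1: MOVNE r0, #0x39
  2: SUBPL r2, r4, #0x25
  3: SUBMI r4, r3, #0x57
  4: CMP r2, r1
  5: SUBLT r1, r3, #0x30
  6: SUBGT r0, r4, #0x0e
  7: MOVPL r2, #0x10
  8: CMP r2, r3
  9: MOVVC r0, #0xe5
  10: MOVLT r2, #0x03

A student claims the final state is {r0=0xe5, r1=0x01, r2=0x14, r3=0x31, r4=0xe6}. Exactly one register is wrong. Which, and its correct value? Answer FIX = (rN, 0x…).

FIX = (r2, 0x03)

0: ✓ CMP  NZCV=0010
1: ✓ MOVNE  r0←0x39
2: ✓ SUBPL  r2←0xc1
3: · SUBMI
4: ✓ CMP  NZCV=1010
5: ✓ SUBLT  r1←0x01
6: · SUBGT
7: · MOVPL
8: ✓ CMP  NZCV=1010
9: ✓ MOVVC  r0←0xe5
10: ✓ MOVLT  r2←0x03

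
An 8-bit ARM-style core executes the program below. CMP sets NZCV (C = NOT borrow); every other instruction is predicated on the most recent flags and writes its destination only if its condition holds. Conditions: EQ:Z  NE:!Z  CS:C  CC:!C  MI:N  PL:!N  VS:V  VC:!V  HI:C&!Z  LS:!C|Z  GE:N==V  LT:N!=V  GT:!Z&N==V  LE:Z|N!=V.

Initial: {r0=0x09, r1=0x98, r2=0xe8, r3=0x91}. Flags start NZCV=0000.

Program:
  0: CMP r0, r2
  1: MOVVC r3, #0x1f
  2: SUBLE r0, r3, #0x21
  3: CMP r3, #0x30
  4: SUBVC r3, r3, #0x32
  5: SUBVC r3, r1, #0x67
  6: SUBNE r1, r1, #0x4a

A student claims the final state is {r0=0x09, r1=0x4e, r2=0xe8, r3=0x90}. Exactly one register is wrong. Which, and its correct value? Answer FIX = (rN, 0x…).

FIX = (r3, 0x31)

[0] flags=0000 → (cmp)
[1] flags=0000 VC?T → r3=0x1f
[2] flags=0000 LE?F → skip
[3] flags=1000 → (cmp)
[4] flags=1000 VC?T → r3=0xed
[5] flags=1000 VC?T → r3=0x31
[6] flags=1000 NE?T → r1=0x4e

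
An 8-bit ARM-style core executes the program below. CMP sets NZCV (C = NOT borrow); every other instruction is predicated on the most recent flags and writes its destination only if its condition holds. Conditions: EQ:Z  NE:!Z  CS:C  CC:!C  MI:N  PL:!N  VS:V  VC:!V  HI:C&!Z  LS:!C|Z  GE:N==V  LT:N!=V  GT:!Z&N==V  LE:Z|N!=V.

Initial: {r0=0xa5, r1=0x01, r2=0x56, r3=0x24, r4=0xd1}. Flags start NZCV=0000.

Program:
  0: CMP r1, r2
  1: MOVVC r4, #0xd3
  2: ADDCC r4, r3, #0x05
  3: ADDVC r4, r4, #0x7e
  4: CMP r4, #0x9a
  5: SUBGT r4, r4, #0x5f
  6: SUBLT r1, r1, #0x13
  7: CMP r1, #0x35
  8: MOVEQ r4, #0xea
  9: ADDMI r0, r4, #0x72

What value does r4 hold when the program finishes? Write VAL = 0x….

VAL = 0x48

0: ✓ CMP  NZCV=1000
1: ✓ MOVVC  r4←0xd3
2: ✓ ADDCC  r4←0x29
3: ✓ ADDVC  r4←0xa7
4: ✓ CMP  NZCV=0010
5: ✓ SUBGT  r4←0x48
6: · SUBLT
7: ✓ CMP  NZCV=1000
8: · MOVEQ
9: ✓ ADDMI  r0←0xba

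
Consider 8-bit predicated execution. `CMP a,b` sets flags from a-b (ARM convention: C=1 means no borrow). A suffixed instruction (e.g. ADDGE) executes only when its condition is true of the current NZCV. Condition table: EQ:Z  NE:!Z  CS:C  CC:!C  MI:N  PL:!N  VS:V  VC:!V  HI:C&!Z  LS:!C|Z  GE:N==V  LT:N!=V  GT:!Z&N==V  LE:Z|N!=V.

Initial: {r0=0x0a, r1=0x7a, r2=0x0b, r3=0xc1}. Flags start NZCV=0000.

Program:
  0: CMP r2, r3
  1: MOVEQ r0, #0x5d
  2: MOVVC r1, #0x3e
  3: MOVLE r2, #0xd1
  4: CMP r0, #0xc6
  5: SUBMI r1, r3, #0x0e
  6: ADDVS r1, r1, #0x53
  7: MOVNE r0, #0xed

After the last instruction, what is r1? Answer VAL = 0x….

VAL = 0x3e

0: ✓ CMP  NZCV=0000
1: · MOVEQ
2: ✓ MOVVC  r1←0x3e
3: · MOVLE
4: ✓ CMP  NZCV=0000
5: · SUBMI
6: · ADDVS
7: ✓ MOVNE  r0←0xed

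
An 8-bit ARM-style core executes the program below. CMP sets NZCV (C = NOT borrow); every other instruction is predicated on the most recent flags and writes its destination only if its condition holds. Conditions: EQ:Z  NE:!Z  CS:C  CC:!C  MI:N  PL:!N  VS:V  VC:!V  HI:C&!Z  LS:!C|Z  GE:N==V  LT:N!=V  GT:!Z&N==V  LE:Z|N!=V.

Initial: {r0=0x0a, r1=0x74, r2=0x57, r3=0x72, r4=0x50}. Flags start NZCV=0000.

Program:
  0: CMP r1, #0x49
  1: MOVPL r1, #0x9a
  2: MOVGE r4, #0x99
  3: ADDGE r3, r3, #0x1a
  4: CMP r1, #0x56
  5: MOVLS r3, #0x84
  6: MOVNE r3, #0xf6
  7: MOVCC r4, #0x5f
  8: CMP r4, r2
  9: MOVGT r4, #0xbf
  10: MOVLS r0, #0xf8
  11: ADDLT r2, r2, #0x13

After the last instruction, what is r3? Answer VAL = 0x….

[0] flags=0010 → (cmp)
[1] flags=0010 PL?T → r1=0x9a
[2] flags=0010 GE?T → r4=0x99
[3] flags=0010 GE?T → r3=0x8c
[4] flags=0011 → (cmp)
[5] flags=0011 LS?F → skip
[6] flags=0011 NE?T → r3=0xf6
[7] flags=0011 CC?F → skip
[8] flags=0011 → (cmp)
[9] flags=0011 GT?F → skip
[10] flags=0011 LS?F → skip
[11] flags=0011 LT?T → r2=0x6a

VAL = 0xf6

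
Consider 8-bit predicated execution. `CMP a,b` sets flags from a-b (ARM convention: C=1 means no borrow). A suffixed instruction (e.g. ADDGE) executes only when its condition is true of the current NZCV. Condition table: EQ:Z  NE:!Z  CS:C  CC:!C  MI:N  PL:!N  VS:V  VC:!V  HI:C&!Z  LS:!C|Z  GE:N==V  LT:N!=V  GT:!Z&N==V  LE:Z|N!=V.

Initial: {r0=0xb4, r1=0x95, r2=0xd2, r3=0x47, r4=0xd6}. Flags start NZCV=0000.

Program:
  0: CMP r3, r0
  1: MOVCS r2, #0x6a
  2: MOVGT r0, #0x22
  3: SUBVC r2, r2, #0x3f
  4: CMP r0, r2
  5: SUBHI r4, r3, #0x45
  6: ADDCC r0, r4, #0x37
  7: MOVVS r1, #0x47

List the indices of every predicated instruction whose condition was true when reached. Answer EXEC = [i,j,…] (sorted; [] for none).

EXEC = [2,6]

0: ✓ CMP  NZCV=1001
1: · MOVCS
2: ✓ MOVGT  r0←0x22
3: · SUBVC
4: ✓ CMP  NZCV=0000
5: · SUBHI
6: ✓ ADDCC  r0←0x0d
7: · MOVVS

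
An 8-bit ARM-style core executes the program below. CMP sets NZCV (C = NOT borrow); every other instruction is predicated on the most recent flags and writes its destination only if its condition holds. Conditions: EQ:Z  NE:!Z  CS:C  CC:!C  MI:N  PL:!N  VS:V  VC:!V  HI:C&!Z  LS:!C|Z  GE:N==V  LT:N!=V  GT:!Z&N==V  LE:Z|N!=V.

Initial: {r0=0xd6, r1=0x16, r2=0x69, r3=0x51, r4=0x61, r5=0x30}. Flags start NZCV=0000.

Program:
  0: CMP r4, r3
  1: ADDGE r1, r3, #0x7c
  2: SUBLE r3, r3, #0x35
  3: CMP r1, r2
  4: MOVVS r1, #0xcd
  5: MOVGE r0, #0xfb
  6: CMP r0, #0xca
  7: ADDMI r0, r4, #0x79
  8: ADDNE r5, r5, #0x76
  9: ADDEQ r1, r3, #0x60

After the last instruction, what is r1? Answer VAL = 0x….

VAL = 0xcd

0: ✓ CMP  NZCV=0010
1: ✓ ADDGE  r1←0xcd
2: · SUBLE
3: ✓ CMP  NZCV=0011
4: ✓ MOVVS  r1←0xcd
5: · MOVGE
6: ✓ CMP  NZCV=0010
7: · ADDMI
8: ✓ ADDNE  r5←0xa6
9: · ADDEQ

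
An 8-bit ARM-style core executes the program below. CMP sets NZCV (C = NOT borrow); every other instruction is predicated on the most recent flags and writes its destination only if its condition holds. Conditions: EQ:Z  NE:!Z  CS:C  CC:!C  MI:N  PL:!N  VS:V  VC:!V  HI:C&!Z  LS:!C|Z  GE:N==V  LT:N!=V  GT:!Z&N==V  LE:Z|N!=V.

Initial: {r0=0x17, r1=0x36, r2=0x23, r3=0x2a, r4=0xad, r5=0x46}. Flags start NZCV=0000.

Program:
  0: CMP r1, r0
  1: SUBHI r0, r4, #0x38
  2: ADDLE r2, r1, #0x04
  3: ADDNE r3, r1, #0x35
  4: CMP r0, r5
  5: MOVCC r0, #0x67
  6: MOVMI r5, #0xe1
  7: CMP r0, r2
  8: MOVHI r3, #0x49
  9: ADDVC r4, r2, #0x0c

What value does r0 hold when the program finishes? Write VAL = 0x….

[0] flags=0010 → (cmp)
[1] flags=0010 HI?T → r0=0x75
[2] flags=0010 LE?F → skip
[3] flags=0010 NE?T → r3=0x6b
[4] flags=0010 → (cmp)
[5] flags=0010 CC?F → skip
[6] flags=0010 MI?F → skip
[7] flags=0010 → (cmp)
[8] flags=0010 HI?T → r3=0x49
[9] flags=0010 VC?T → r4=0x2f

VAL = 0x75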